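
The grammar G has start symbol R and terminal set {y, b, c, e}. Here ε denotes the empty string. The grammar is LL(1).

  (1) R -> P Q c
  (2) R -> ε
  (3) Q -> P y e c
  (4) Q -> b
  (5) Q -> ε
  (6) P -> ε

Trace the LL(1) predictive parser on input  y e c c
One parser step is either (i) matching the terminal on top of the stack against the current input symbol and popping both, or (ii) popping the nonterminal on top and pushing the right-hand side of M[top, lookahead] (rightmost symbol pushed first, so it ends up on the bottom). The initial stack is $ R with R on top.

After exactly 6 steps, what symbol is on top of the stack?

     Stack        Input      Action
  1  $ R          y e c c $  expand R -> P Q c
  2  $ c Q P      y e c c $  expand P -> ε
  3  $ c Q        y e c c $  expand Q -> P y e c
  4  $ c c e y P  y e c c $  expand P -> ε
  5  $ c c e y    y e c c $  match y
  6  $ c c e      e c c $    match e
Stack after step 6: $ c c (top = c).

c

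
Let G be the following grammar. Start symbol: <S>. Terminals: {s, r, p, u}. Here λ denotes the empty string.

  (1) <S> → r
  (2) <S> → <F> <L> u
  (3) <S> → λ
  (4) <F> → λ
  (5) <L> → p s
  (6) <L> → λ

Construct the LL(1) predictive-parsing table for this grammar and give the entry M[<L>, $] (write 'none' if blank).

none

FIRST(<F>) = {λ}
FIRST(<L>) = {λ, p}
FIRST(<S>) = {λ, p, r, u}  (via <F> <L> u)
FOLLOW(<S>) includes $ since <S> is the start symbol.
FOLLOW(<L>): in <S>→<F> <L> u, <L> is followed by u with FIRST {u}. Thus FOLLOW(<L>) = {u}.
For <L> → p s: FIRST(p s) = {p}, so it goes in M[<L>, t] for t ∈ {p}.
For <L> → λ: FIRST(λ) = {λ}, so it goes in M[<L>, t] for t ∈ {}; since λ ∈ FIRST, also for every t ∈ FOLLOW(<L>) = {u}.
None of these place a production in M[<L>, $].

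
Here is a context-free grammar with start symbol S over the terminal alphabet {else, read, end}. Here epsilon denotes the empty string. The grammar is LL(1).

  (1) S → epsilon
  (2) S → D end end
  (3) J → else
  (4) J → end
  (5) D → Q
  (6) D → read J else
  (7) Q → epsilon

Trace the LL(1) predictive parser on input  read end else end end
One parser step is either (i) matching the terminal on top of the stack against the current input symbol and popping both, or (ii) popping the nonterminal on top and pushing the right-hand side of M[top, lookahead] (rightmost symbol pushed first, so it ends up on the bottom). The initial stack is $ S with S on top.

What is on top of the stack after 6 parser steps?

end

     Stack                  Input                    Action
  1  $ S                    read end else end end $  expand S → D end end
  2  $ end end D            read end else end end $  expand D → read J else
  3  $ end end else J read  read end else end end $  match read
  4  $ end end else J       end else end end $       expand J → end
  5  $ end end else end     end else end end $       match end
  6  $ end end else         else end end $           match else
Stack after step 6: $ end end (top = end).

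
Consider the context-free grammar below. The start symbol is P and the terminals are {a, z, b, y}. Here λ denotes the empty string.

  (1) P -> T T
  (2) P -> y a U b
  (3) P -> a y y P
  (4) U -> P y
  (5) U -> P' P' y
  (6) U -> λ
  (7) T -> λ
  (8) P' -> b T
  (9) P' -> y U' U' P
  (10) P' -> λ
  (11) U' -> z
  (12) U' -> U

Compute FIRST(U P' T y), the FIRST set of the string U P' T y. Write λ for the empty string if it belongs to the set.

FIRST(T) = {λ}
FIRST(P') = {λ, b, y}
FIRST(P) = {λ, a, y}  (via T T)
FIRST(U) = {λ, a, b, y}  (via P y, P' P' y)
FIRST(U') = {λ, a, b, y, z}  (via U)
FIRST(U P' T y): take FIRST of each symbol in turn, carrying on past any symbol whose FIRST contains λ; result {a, b, y}.

{a, b, y}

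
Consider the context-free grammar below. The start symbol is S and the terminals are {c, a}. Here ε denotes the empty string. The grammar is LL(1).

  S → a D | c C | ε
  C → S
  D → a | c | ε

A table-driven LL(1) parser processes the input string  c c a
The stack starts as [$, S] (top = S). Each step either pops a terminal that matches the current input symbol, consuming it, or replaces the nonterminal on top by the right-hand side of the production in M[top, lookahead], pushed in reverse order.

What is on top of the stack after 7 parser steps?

a

     Stack  Input    Action
  1  $ S    c c a $  expand S → c C
  2  $ C c  c c a $  match c
  3  $ C    c a $    expand C → S
  4  $ S    c a $    expand S → c C
  5  $ C c  c a $    match c
  6  $ C    a $      expand C → S
  7  $ S    a $      expand S → a D
Stack after step 7: $ D a (top = a).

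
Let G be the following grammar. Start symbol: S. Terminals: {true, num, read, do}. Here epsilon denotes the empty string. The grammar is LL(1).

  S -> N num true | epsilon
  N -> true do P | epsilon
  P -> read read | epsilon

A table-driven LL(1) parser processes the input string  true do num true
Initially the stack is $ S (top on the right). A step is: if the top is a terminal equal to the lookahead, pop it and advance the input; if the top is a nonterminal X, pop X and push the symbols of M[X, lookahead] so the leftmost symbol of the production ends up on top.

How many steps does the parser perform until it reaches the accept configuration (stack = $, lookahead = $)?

7

step 1: stack=$ S  input=true do num true $  — expand S -> N num true
step 2: stack=$ true num N  input=true do num true $  — expand N -> true do P
step 3: stack=$ true num P do true  input=true do num true $  — match true
step 4: stack=$ true num P do  input=do num true $  — match do
step 5: stack=$ true num P  input=num true $  — expand P -> epsilon
step 6: stack=$ true num  input=num true $  — match num
step 7: stack=$ true  input=true $  — match true
Accept reached after 7 steps.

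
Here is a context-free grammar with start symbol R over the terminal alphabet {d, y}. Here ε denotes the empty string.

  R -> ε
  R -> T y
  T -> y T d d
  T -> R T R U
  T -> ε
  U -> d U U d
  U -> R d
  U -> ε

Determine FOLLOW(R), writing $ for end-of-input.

FIRST(R): from R->ε we get {ε}; from R->T y we get {d, y}. So FIRST(R) = {ε, d, y}.
FIRST(U): from U->d U U d we get {d}; from U->R d we get {d, y}; from U->ε we get {ε}. So FIRST(U) = {ε, d, y}.
FIRST(T): from T->y T d d we get {y}; from T->R T R U we get {ε, d, y}; from T->ε we get {ε}. So FIRST(T) = {ε, d, y}.
FOLLOW(R) includes $ since R is the start symbol.
FOLLOW(T): in R->T y, T is followed by y with FIRST {y}; in T->y T d d, T is followed by d d with FIRST {d}; in T->R T R U, T is followed by R U with FIRST {ε, d, y}; in T->R T R U, the suffix after T is nullable (adds nothing new). Thus FOLLOW(T) = {d, y}.
FOLLOW(R): in T->R T R U (occurrence 1), R is followed by T R U with FIRST {ε, d, y}; in T->R T R U (occurrence 1), the suffix after R is nullable, so FOLLOW(R) ⊇ FOLLOW(T) = {d, y}; in T->R T R U (occurrence 2), R is followed by U with FIRST {ε, d, y}; in T->R T R U (occurrence 2), the suffix after R is nullable, so FOLLOW(R) ⊇ FOLLOW(T) = {d, y}; in U->R d, R is followed by d with FIRST {d}. Thus FOLLOW(R) = {$, d, y}.
FOLLOW(U): in T->R T R U, the suffix after U is empty, so FOLLOW(U) ⊇ FOLLOW(T) = {d, y}; in U->d U U d (occurrence 1), U is followed by U d with FIRST {d, y}; in U->d U U d (occurrence 2), U is followed by d with FIRST {d}. Thus FOLLOW(U) = {d, y}.

{$, d, y}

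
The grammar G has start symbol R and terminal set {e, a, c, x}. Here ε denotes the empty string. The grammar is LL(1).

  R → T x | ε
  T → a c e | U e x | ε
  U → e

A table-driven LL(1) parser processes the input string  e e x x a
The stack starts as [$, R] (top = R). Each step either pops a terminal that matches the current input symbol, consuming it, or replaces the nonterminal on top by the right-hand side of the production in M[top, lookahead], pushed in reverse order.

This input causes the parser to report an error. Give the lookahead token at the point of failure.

step 1: stack=$ R  input=e e x x a $  — expand R → T x
step 2: stack=$ x T  input=e e x x a $  — expand T → U e x
step 3: stack=$ x x e U  input=e e x x a $  — expand U → e
step 4: stack=$ x x e e  input=e e x x a $  — match e
step 5: stack=$ x x e  input=e x x a $  — match e
step 6: stack=$ x x  input=x x a $  — match x
step 7: stack=$ x  input=x a $  — match x
step 8: stack=$  input=a $  — error: stack empty but input remains

a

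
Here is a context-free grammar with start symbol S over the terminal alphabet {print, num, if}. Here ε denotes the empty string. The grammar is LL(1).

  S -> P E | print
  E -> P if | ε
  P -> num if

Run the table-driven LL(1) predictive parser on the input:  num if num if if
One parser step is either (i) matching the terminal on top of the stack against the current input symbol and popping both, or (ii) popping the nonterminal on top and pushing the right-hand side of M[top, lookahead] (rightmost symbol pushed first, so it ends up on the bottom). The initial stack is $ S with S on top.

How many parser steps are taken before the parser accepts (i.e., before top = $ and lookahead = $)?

step 1: stack=$ S  input=num if num if if $  — expand S -> P E
step 2: stack=$ E P  input=num if num if if $  — expand P -> num if
step 3: stack=$ E if num  input=num if num if if $  — match num
step 4: stack=$ E if  input=if num if if $  — match if
step 5: stack=$ E  input=num if if $  — expand E -> P if
step 6: stack=$ if P  input=num if if $  — expand P -> num if
step 7: stack=$ if if num  input=num if if $  — match num
step 8: stack=$ if if  input=if if $  — match if
step 9: stack=$ if  input=if $  — match if
Accept reached after 9 steps.

9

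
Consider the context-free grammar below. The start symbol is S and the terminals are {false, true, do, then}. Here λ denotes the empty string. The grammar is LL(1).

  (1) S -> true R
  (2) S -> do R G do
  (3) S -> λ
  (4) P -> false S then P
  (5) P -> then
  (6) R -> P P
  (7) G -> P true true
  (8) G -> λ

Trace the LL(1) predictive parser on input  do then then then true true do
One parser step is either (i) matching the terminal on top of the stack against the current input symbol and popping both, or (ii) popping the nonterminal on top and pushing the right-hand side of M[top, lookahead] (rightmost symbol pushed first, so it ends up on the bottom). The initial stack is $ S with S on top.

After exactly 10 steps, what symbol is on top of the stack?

true

step 1: stack=$ S  input=do then then then true true do $  — expand S -> do R G do
step 2: stack=$ do G R do  input=do then then then true true do $  — match do
step 3: stack=$ do G R  input=then then then true true do $  — expand R -> P P
step 4: stack=$ do G P P  input=then then then true true do $  — expand P -> then
step 5: stack=$ do G P then  input=then then then true true do $  — match then
step 6: stack=$ do G P  input=then then true true do $  — expand P -> then
step 7: stack=$ do G then  input=then then true true do $  — match then
step 8: stack=$ do G  input=then true true do $  — expand G -> P true true
step 9: stack=$ do true true P  input=then true true do $  — expand P -> then
step 10: stack=$ do true true then  input=then true true do $  — match then
Stack after step 10: $ do true true (top = true).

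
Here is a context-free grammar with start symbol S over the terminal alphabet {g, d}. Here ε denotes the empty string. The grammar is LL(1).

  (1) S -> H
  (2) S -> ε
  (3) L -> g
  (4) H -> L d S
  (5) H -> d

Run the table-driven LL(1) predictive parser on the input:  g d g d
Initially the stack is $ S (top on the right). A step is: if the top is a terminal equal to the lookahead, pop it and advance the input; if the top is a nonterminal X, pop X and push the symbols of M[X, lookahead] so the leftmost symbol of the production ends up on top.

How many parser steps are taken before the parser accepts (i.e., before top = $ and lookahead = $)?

11

      Stack    Input      Action
   1  $ S      g d g d $  expand S -> H
   2  $ H      g d g d $  expand H -> L d S
   3  $ S d L  g d g d $  expand L -> g
   4  $ S d g  g d g d $  match g
   5  $ S d    d g d $    match d
   6  $ S      g d $      expand S -> H
   7  $ H      g d $      expand H -> L d S
   8  $ S d L  g d $      expand L -> g
   9  $ S d g  g d $      match g
  10  $ S d    d $        match d
  11  $ S      $          expand S -> ε
Accept reached after 11 steps.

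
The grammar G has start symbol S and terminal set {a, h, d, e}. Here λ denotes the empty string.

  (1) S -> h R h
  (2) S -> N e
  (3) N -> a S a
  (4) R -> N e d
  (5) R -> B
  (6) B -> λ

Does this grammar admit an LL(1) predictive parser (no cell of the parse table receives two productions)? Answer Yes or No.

Yes

FIRST(S) = {a, h}
FIRST(N) = {a}
FIRST(R) = {λ, a}
FIRST(B) = {λ}
FOLLOW(S) = {$, a}
FOLLOW(N) = {e}
FOLLOW(R) = {h}
FOLLOW(B) = {h}
Each cell of M receives at most one production.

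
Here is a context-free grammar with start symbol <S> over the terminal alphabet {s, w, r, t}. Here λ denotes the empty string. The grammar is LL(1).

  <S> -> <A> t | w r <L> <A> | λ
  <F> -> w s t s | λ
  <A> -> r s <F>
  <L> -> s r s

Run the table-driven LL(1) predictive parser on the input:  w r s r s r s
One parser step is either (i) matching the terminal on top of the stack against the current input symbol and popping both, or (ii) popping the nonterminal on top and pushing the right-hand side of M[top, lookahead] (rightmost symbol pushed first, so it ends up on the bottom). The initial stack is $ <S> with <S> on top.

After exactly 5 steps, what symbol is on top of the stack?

r

step 1: stack=$ <S>  input=w r s r s r s $  — expand <S> -> w r <L> <A>
step 2: stack=$ <A> <L> r w  input=w r s r s r s $  — match w
step 3: stack=$ <A> <L> r  input=r s r s r s $  — match r
step 4: stack=$ <A> <L>  input=s r s r s $  — expand <L> -> s r s
step 5: stack=$ <A> s r s  input=s r s r s $  — match s
Stack after step 5: $ <A> s r (top = r).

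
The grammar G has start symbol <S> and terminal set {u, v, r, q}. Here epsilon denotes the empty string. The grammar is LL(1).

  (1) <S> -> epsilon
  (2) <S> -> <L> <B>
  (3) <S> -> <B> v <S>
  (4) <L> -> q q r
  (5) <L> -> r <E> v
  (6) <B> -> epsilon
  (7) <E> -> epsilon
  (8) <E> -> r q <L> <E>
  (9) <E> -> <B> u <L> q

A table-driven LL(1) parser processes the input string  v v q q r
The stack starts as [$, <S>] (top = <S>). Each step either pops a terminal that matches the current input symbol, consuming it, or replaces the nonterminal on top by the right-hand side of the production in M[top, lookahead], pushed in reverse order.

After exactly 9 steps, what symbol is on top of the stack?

q

     Stack        Input        Action
  1  $ <S>        v v q q r $  expand <S> -> <B> v <S>
  2  $ <S> v <B>  v v q q r $  expand <B> -> epsilon
  3  $ <S> v      v v q q r $  match v
  4  $ <S>        v q q r $    expand <S> -> <B> v <S>
  5  $ <S> v <B>  v q q r $    expand <B> -> epsilon
  6  $ <S> v      v q q r $    match v
  7  $ <S>        q q r $      expand <S> -> <L> <B>
  8  $ <B> <L>    q q r $      expand <L> -> q q r
  9  $ <B> r q q  q q r $      match q
Stack after step 9: $ <B> r q (top = q).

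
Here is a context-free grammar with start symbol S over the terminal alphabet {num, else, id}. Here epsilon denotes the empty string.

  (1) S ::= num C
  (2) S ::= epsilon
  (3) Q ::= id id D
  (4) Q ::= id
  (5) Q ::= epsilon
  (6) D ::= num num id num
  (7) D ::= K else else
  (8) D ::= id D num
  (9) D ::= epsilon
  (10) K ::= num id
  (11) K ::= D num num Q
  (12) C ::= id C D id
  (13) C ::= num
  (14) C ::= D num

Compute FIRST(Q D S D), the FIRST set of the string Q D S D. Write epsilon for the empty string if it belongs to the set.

{epsilon, id, num}

FIRST(S): from S::=num C we get {num}; from S::=epsilon we get {epsilon}. So FIRST(S) = {epsilon, num}.
FIRST(Q): from Q::=id id D we get {id}; from Q::=id we get {id}; from Q::=epsilon we get {epsilon}. So FIRST(Q) = {epsilon, id}.
FIRST(D): from D::=num num id num we get {num}; from D::=K else else we get {id, num}; from D::=id D num we get {id}; from D::=epsilon we get {epsilon}. So FIRST(D) = {epsilon, id, num}.
FIRST(K): from K::=num id we get {num}; from K::=D num num Q we get {id, num}. So FIRST(K) = {id, num}.
FIRST(C): from C::=id C D id we get {id}; from C::=num we get {num}; from C::=D num we get {id, num}. So FIRST(C) = {id, num}.
FIRST(Q D S D): take FIRST of each symbol in turn, carrying on past any symbol whose FIRST contains epsilon; result {epsilon, id, num}.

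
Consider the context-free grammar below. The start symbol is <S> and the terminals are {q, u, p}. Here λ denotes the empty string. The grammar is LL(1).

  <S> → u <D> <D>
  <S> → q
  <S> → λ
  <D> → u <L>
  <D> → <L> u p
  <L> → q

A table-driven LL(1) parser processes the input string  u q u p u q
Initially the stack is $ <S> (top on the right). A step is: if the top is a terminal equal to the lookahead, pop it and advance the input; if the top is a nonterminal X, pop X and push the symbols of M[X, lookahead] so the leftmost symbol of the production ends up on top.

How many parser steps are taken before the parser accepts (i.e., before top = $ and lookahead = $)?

11

step 1: stack=$ <S>  input=u q u p u q $  — expand <S> → u <D> <D>
step 2: stack=$ <D> <D> u  input=u q u p u q $  — match u
step 3: stack=$ <D> <D>  input=q u p u q $  — expand <D> → <L> u p
step 4: stack=$ <D> p u <L>  input=q u p u q $  — expand <L> → q
step 5: stack=$ <D> p u q  input=q u p u q $  — match q
step 6: stack=$ <D> p u  input=u p u q $  — match u
step 7: stack=$ <D> p  input=p u q $  — match p
step 8: stack=$ <D>  input=u q $  — expand <D> → u <L>
step 9: stack=$ <L> u  input=u q $  — match u
step 10: stack=$ <L>  input=q $  — expand <L> → q
step 11: stack=$ q  input=q $  — match q
Accept reached after 11 steps.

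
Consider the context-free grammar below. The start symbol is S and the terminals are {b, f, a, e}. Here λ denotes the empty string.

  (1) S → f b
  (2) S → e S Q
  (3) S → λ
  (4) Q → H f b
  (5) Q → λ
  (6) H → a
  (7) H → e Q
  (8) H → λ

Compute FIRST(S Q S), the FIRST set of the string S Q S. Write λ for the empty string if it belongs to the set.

{λ, a, e, f}

FIRST(S): from S→f b we get {f}; from S→e S Q we get {e}; from S→λ we get {λ}. So FIRST(S) = {λ, e, f}.
FIRST(H): from H→a we get {a}; from H→e Q we get {e}; from H→λ we get {λ}. So FIRST(H) = {λ, a, e}.
FIRST(Q): from Q→H f b we get {a, e, f}; from Q→λ we get {λ}. So FIRST(Q) = {λ, a, e, f}.
FIRST(S Q S): take FIRST of each symbol in turn, carrying on past any symbol whose FIRST contains λ; result {λ, a, e, f}.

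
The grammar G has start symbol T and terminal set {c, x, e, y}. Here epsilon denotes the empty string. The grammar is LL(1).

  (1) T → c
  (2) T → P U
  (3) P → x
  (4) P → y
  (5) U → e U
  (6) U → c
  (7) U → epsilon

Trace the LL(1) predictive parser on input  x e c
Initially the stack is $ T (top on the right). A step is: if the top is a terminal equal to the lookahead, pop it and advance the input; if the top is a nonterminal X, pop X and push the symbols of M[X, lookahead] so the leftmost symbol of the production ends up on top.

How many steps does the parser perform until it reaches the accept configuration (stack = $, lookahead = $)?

7

step 1: stack=$ T  input=x e c $  — expand T → P U
step 2: stack=$ U P  input=x e c $  — expand P → x
step 3: stack=$ U x  input=x e c $  — match x
step 4: stack=$ U  input=e c $  — expand U → e U
step 5: stack=$ U e  input=e c $  — match e
step 6: stack=$ U  input=c $  — expand U → c
step 7: stack=$ c  input=c $  — match c
Accept reached after 7 steps.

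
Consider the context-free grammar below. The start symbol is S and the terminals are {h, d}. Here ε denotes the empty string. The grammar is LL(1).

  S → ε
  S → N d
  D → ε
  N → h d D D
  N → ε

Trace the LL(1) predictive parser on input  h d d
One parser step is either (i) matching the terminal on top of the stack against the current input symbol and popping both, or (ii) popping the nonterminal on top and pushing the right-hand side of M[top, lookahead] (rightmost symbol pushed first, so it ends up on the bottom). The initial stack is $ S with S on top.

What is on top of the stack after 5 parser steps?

D

     Stack        Input    Action
  1  $ S          h d d $  expand S → N d
  2  $ d N        h d d $  expand N → h d D D
  3  $ d D D d h  h d d $  match h
  4  $ d D D d    d d $    match d
  5  $ d D D      d $      expand D → ε
Stack after step 5: $ d D (top = D).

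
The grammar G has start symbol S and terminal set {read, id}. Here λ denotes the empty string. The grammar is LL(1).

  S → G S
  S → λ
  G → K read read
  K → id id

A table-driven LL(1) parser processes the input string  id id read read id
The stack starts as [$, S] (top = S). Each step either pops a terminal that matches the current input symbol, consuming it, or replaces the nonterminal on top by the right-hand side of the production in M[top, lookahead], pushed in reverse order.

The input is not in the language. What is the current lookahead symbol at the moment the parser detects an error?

      Stack                Input                 Action
   1  $ S                  id id read read id $  expand S → G S
   2  $ S G                id id read read id $  expand G → K read read
   3  $ S read read K      id id read read id $  expand K → id id
   4  $ S read read id id  id id read read id $  match id
   5  $ S read read id     id read read id $     match id
   6  $ S read read        read read id $        match read
   7  $ S read             read id $             match read
   8  $ S                  id $                  expand S → G S
   9  $ S G                id $                  expand G → K read read
  10  $ S read read K      id $                  expand K → id id
  11  $ S read read id id  id $                  match id
  12  $ S read read id     $                     error: top is terminal id but lookahead is $

$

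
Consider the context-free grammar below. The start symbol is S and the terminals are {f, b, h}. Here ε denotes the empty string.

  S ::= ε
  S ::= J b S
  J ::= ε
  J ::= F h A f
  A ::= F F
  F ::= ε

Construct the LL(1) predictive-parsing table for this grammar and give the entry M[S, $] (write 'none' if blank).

FIRST(F): from F::=ε we get {ε}. So FIRST(F) = {ε}.
FIRST(J): from J::=ε we get {ε}; from J::=F h A f we get {h}. So FIRST(J) = {ε, h}.
FIRST(A): from A::=F F we get {ε}. So FIRST(A) = {ε}.
FIRST(S): from S::=ε we get {ε}; from S::=J b S we get {b, h}. So FIRST(S) = {ε, b, h}.
FOLLOW(S) includes $ since S is the start symbol.
FOLLOW(S): in S::=J b S, the suffix after S is empty (adds nothing new). Thus FOLLOW(S) = {$}.
For S ::= ε: FIRST(ε) = {ε}, so it goes in M[S, t] for t ∈ {}; since ε ∈ FIRST, also for every t ∈ FOLLOW(S) = {$}.
For S ::= J b S: FIRST(J b S) = {b, h}, so it goes in M[S, t] for t ∈ {b, h}.

S ::= ε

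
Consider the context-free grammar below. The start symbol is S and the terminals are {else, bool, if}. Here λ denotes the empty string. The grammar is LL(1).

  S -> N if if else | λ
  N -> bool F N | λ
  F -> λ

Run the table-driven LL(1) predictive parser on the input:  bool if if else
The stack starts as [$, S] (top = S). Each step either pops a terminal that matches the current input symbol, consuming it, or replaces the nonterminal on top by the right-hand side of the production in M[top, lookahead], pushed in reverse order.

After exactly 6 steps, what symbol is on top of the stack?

     Stack                  Input              Action
  1  $ S                    bool if if else $  expand S -> N if if else
  2  $ else if if N         bool if if else $  expand N -> bool F N
  3  $ else if if N F bool  bool if if else $  match bool
  4  $ else if if N F       if if else $       expand F -> λ
  5  $ else if if N         if if else $       expand N -> λ
  6  $ else if if           if if else $       match if
Stack after step 6: $ else if (top = if).

if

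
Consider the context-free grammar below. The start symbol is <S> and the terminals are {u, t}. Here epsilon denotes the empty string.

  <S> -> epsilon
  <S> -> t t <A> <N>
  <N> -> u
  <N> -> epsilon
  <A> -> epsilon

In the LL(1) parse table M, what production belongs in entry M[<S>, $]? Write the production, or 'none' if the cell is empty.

<S> -> epsilon

FIRST(<S>): from <S>->epsilon we get {epsilon}; from <S>->t t <A> <N> we get {t}. So FIRST(<S>) = {epsilon, t}.
FIRST(<N>): from <N>->u we get {u}; from <N>->epsilon we get {epsilon}. So FIRST(<N>) = {epsilon, u}.
FIRST(<A>): from <A>->epsilon we get {epsilon}. So FIRST(<A>) = {epsilon}.
FOLLOW(<S>) includes $ since <S> is the start symbol.
FOLLOW(<S>): <S> appears on no right-hand side. Thus FOLLOW(<S>) = {$}.
For <S> -> epsilon: FIRST(epsilon) = {epsilon}, so it goes in M[<S>, t] for t ∈ {}; since epsilon ∈ FIRST, also for every t ∈ FOLLOW(<S>) = {$}.
For <S> -> t t <A> <N>: FIRST(t t <A> <N>) = {t}, so it goes in M[<S>, t] for t ∈ {t}.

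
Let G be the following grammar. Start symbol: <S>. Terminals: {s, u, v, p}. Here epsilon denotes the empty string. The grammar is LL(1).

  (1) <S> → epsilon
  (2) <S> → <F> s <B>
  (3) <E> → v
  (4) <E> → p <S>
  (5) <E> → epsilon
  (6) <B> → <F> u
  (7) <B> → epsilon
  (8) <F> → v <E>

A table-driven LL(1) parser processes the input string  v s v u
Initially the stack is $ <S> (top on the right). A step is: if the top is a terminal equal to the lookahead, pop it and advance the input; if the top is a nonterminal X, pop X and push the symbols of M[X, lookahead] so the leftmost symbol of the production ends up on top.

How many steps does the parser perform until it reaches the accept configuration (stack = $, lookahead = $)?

10

step 1: stack=$ <S>  input=v s v u $  — expand <S> → <F> s <B>
step 2: stack=$ <B> s <F>  input=v s v u $  — expand <F> → v <E>
step 3: stack=$ <B> s <E> v  input=v s v u $  — match v
step 4: stack=$ <B> s <E>  input=s v u $  — expand <E> → epsilon
step 5: stack=$ <B> s  input=s v u $  — match s
step 6: stack=$ <B>  input=v u $  — expand <B> → <F> u
step 7: stack=$ u <F>  input=v u $  — expand <F> → v <E>
step 8: stack=$ u <E> v  input=v u $  — match v
step 9: stack=$ u <E>  input=u $  — expand <E> → epsilon
step 10: stack=$ u  input=u $  — match u
Accept reached after 10 steps.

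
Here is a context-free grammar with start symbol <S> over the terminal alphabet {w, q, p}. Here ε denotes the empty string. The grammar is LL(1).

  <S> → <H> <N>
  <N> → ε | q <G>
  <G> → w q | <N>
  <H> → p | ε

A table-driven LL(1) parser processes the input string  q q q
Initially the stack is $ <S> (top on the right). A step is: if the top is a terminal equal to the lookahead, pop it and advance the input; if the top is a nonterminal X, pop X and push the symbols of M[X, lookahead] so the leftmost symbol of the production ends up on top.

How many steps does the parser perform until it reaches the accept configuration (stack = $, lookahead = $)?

12

step 1: stack=$ <S>  input=q q q $  — expand <S> → <H> <N>
step 2: stack=$ <N> <H>  input=q q q $  — expand <H> → ε
step 3: stack=$ <N>  input=q q q $  — expand <N> → q <G>
step 4: stack=$ <G> q  input=q q q $  — match q
step 5: stack=$ <G>  input=q q $  — expand <G> → <N>
step 6: stack=$ <N>  input=q q $  — expand <N> → q <G>
step 7: stack=$ <G> q  input=q q $  — match q
step 8: stack=$ <G>  input=q $  — expand <G> → <N>
step 9: stack=$ <N>  input=q $  — expand <N> → q <G>
step 10: stack=$ <G> q  input=q $  — match q
step 11: stack=$ <G>  input=$  — expand <G> → <N>
step 12: stack=$ <N>  input=$  — expand <N> → ε
Accept reached after 12 steps.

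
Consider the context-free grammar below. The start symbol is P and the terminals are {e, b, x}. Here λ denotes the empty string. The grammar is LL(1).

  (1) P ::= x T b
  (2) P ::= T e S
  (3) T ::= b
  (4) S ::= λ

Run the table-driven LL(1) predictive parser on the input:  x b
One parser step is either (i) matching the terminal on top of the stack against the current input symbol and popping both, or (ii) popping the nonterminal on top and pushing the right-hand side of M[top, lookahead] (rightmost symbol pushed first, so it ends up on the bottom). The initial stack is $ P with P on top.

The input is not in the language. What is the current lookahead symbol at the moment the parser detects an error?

$

step 1: stack=$ P  input=x b $  — expand P ::= x T b
step 2: stack=$ b T x  input=x b $  — match x
step 3: stack=$ b T  input=b $  — expand T ::= b
step 4: stack=$ b b  input=b $  — match b
step 5: stack=$ b  input=$  — error: top is terminal b but lookahead is $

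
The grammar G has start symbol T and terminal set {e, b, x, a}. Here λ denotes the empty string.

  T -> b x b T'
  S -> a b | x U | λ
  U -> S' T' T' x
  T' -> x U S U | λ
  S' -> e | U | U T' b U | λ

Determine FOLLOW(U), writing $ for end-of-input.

FIRST(T): from T->b x b T' we get {b}. So FIRST(T) = {b}.
FIRST(S): from S->a b we get {a}; from S->x U we get {x}; from S->λ we get {λ}. So FIRST(S) = {λ, a, x}.
FIRST(T'): from T'->x U S U we get {x}; from T'->λ we get {λ}. So FIRST(T') = {λ, x}.
FIRST(U): from U->S' T' T' x we get {e, x}. So FIRST(U) = {e, x}.
FIRST(S'): from S'->e we get {e}; from S'->U we get {e, x}; from S'->U T' b U we get {e, x}; from S'->λ we get {λ}. So FIRST(S') = {λ, e, x}.
FOLLOW(T) includes $ since T is the start symbol.
FOLLOW(T): T appears on no right-hand side. Thus FOLLOW(T) = {$}.
FOLLOW(S): in T'->x U S U, S is followed by U with FIRST {e, x}. Thus FOLLOW(S) = {e, x}.
FOLLOW(T'): in T->b x b T', the suffix after T' is empty, so FOLLOW(T') ⊇ FOLLOW(T) = {$}; in U->S' T' T' x (occurrence 1), T' is followed by T' x with FIRST {x}; in U->S' T' T' x (occurrence 2), T' is followed by x with FIRST {x}; in S'->U T' b U, T' is followed by b U with FIRST {b}. Thus FOLLOW(T') = {$, b, x}.
FOLLOW(S'): in U->S' T' T' x, S' is followed by T' T' x with FIRST {x}. Thus FOLLOW(S') = {x}.
FOLLOW(U): in S->x U, the suffix after U is empty, so FOLLOW(U) ⊇ FOLLOW(S) = {e, x}; in T'->x U S U (occurrence 1), U is followed by S U with FIRST {a, e, x}; in T'->x U S U (occurrence 2), the suffix after U is empty, so FOLLOW(U) ⊇ FOLLOW(T') = {$, b, x}; in S'->U, the suffix after U is empty, so FOLLOW(U) ⊇ FOLLOW(S') = {x}; in S'->U T' b U (occurrence 1), U is followed by T' b U with FIRST {b, x}; in S'->U T' b U (occurrence 2), the suffix after U is empty, so FOLLOW(U) ⊇ FOLLOW(S') = {x}. Thus FOLLOW(U) = {$, a, b, e, x}.

{$, a, b, e, x}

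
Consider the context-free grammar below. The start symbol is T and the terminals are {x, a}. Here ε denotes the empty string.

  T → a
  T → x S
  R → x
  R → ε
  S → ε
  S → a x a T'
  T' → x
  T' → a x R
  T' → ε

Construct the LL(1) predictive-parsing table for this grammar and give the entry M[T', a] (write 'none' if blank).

T' → a x R

FIRST(T): from T→a we get {a}; from T→x S we get {x}. So FIRST(T) = {a, x}.
FIRST(R): from R→x we get {x}; from R→ε we get {ε}. So FIRST(R) = {ε, x}.
FIRST(S): from S→ε we get {ε}; from S→a x a T' we get {a}. So FIRST(S) = {ε, a}.
FIRST(T'): from T'→x we get {x}; from T'→a x R we get {a}; from T'→ε we get {ε}. So FIRST(T') = {ε, a, x}.
FOLLOW(T) includes $ since T is the start symbol.
FOLLOW(S): in T→x S, the suffix after S is empty, so FOLLOW(S) ⊇ FOLLOW(T) = {$}. Thus FOLLOW(S) = {$}.
FOLLOW(T'): in S→a x a T', the suffix after T' is empty, so FOLLOW(T') ⊇ FOLLOW(S) = {$}. Thus FOLLOW(T') = {$}.
For T' → x: FIRST(x) = {x}, so it goes in M[T', t] for t ∈ {x}.
For T' → a x R: FIRST(a x R) = {a}, so it goes in M[T', t] for t ∈ {a}.
For T' → ε: FIRST(ε) = {ε}, so it goes in M[T', t] for t ∈ {}; since ε ∈ FIRST, also for every t ∈ FOLLOW(T') = {$}.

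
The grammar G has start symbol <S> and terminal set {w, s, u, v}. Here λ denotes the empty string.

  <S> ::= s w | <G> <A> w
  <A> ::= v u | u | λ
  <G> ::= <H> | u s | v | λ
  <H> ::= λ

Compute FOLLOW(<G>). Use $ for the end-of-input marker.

FIRST(<A>): from <A>::=v u we get {v}; from <A>::=u we get {u}; from <A>::=λ we get {λ}. So FIRST(<A>) = {λ, u, v}.
FIRST(<H>): from <H>::=λ we get {λ}. So FIRST(<H>) = {λ}.
FIRST(<G>): from <G>::=<H> we get {λ}; from <G>::=u s we get {u}; from <G>::=v we get {v}; from <G>::=λ we get {λ}. So FIRST(<G>) = {λ, u, v}.
FIRST(<S>): from <S>::=s w we get {s}; from <S>::=<G> <A> w we get {u, v, w}. So FIRST(<S>) = {s, u, v, w}.
FOLLOW(<S>) includes $ since <S> is the start symbol.
FOLLOW(<S>): <S> appears on no right-hand side. Thus FOLLOW(<S>) = {$}.
FOLLOW(<A>): in <S>::=<G> <A> w, <A> is followed by w with FIRST {w}. Thus FOLLOW(<A>) = {w}.
FOLLOW(<G>): in <S>::=<G> <A> w, <G> is followed by <A> w with FIRST {u, v, w}. Thus FOLLOW(<G>) = {u, v, w}.
FOLLOW(<H>): in <G>::=<H>, the suffix after <H> is empty, so FOLLOW(<H>) ⊇ FOLLOW(<G>) = {u, v, w}. Thus FOLLOW(<H>) = {u, v, w}.

{u, v, w}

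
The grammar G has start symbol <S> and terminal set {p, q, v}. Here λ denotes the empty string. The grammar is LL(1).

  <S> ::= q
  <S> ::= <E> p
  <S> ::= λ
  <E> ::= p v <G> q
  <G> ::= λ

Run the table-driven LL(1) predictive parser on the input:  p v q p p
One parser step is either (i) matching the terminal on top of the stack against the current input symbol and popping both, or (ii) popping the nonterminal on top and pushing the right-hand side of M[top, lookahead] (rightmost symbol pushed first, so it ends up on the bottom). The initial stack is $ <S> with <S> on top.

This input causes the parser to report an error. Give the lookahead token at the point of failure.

     Stack          Input        Action
  1  $ <S>          p v q p p $  expand <S> ::= <E> p
  2  $ p <E>        p v q p p $  expand <E> ::= p v <G> q
  3  $ p q <G> v p  p v q p p $  match p
  4  $ p q <G> v    v q p p $    match v
  5  $ p q <G>      q p p $      expand <G> ::= λ
  6  $ p q          q p p $      match q
  7  $ p            p p $        match p
  8  $              p $          error: stack empty but input remains

p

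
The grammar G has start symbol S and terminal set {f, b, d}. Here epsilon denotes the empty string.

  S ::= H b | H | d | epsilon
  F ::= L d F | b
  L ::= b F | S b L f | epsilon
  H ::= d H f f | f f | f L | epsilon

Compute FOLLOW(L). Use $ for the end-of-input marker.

FIRST(H) = {epsilon, d, f}
FIRST(S) = {epsilon, b, d, f}  (via H b, H)
FIRST(L) = {epsilon, b, d, f}  (via S b L f)
FIRST(F) = {b, d, f}  (via L d F)
FOLLOW(S) includes $ since S is the start symbol.
FOLLOW(S): in L::=S b L f, S is followed by b L f with FIRST {b}. Thus FOLLOW(S) = {$, b}.
FOLLOW(H): in S::=H b, H is followed by b with FIRST {b}; in S::=H, the suffix after H is empty, so FOLLOW(H) ⊇ FOLLOW(S) = {$, b}; in H::=d H f f, H is followed by f f with FIRST {f}. Thus FOLLOW(H) = {$, b, f}.
FOLLOW(L): in F::=L d F, L is followed by d F with FIRST {d}; in L::=S b L f, L is followed by f with FIRST {f}; in H::=f L, the suffix after L is empty, so FOLLOW(L) ⊇ FOLLOW(H) = {$, b, f}. Thus FOLLOW(L) = {$, b, d, f}.
FOLLOW(F): in F::=L d F, the suffix after F is empty (adds nothing new); in L::=b F, the suffix after F is empty, so FOLLOW(F) ⊇ FOLLOW(L) = {$, b, d, f}. Thus FOLLOW(F) = {$, b, d, f}.

{$, b, d, f}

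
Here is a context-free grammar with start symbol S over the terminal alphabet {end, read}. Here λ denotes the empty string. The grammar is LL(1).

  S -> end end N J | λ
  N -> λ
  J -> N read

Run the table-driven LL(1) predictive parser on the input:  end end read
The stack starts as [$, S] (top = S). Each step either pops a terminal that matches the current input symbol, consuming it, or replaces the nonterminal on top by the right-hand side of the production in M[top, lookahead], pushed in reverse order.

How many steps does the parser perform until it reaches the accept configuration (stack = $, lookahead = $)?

7

     Stack          Input           Action
  1  $ S            end end read $  expand S -> end end N J
  2  $ J N end end  end end read $  match end
  3  $ J N end      end read $      match end
  4  $ J N          read $          expand N -> λ
  5  $ J            read $          expand J -> N read
  6  $ read N       read $          expand N -> λ
  7  $ read         read $          match read
Accept reached after 7 steps.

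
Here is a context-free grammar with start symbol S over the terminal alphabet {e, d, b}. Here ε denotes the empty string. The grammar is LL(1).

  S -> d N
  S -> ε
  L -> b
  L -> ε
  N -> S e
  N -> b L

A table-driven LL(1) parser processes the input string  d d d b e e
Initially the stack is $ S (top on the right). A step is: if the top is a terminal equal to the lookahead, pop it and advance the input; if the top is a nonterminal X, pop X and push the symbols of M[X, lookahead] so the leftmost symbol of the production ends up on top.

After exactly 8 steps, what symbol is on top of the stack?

N

     Stack      Input          Action
  1  $ S        d d d b e e $  expand S -> d N
  2  $ N d      d d d b e e $  match d
  3  $ N        d d b e e $    expand N -> S e
  4  $ e S      d d b e e $    expand S -> d N
  5  $ e N d    d d b e e $    match d
  6  $ e N      d b e e $      expand N -> S e
  7  $ e e S    d b e e $      expand S -> d N
  8  $ e e N d  d b e e $      match d
Stack after step 8: $ e e N (top = N).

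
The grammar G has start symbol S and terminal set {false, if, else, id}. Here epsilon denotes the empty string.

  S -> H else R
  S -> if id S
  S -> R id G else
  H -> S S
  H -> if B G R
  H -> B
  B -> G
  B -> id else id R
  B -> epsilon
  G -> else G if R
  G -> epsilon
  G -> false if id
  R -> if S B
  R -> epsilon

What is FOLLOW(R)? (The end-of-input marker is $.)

{$, else, false, id, if}

FIRST(G): from G->else G if R we get {else}; from G->epsilon we get {epsilon}; from G->false if id we get {false}. So FIRST(G) = {epsilon, else, false}.
FIRST(R): from R->if S B we get {if}; from R->epsilon we get {epsilon}. So FIRST(R) = {epsilon, if}.
FIRST(B): from B->G we get {epsilon, else, false}; from B->id else id R we get {id}; from B->epsilon we get {epsilon}. So FIRST(B) = {epsilon, else, false, id}.
FIRST(S): from S->H else R we get {else, false, id, if}; from S->if id S we get {if}; from S->R id G else we get {id, if}. So FIRST(S) = {else, false, id, if}.
FIRST(H): from H->S S we get {else, false, id, if}; from H->if B G R we get {if}; from H->B we get {epsilon, else, false, id}. So FIRST(H) = {epsilon, else, false, id, if}.
FOLLOW(S) includes $ since S is the start symbol.
FOLLOW(H): in S->H else R, H is followed by else R with FIRST {else}. Thus FOLLOW(H) = {else}.
FOLLOW(S): in S->if id S, the suffix after S is empty (adds nothing new); in H->S S (occurrence 1), S is followed by S with FIRST {else, false, id, if}; in H->S S (occurrence 2), the suffix after S is empty, so FOLLOW(S) ⊇ FOLLOW(H) = {else}; in R->if S B, S is followed by B with FIRST {epsilon, else, false, id}; in R->if S B, the suffix after S is nullable, so FOLLOW(S) ⊇ FOLLOW(R) = {$, else, false, id, if}. Thus FOLLOW(S) = {$, else, false, id, if}.
FOLLOW(B): in H->if B G R, B is followed by G R with FIRST {epsilon, else, false, if}; in H->if B G R, the suffix after B is nullable, so FOLLOW(B) ⊇ FOLLOW(H) = {else}; in H->B, the suffix after B is empty, so FOLLOW(B) ⊇ FOLLOW(H) = {else}; in R->if S B, the suffix after B is empty, so FOLLOW(B) ⊇ FOLLOW(R) = {$, else, false, id, if}. Thus FOLLOW(B) = {$, else, false, id, if}.
FOLLOW(G): in S->R id G else, G is followed by else with FIRST {else}; in H->if B G R, G is followed by R with FIRST {epsilon, if}; in H->if B G R, the suffix after G is nullable, so FOLLOW(G) ⊇ FOLLOW(H) = {else}; in B->G, the suffix after G is empty, so FOLLOW(G) ⊇ FOLLOW(B) = {$, else, false, id, if}; in G->else G if R, G is followed by if R with FIRST {if}. Thus FOLLOW(G) = {$, else, false, id, if}.
FOLLOW(R): in S->H else R, the suffix after R is empty, so FOLLOW(R) ⊇ FOLLOW(S) = {$, else, false, id, if}; in S->R id G else, R is followed by id G else with FIRST {id}; in H->if B G R, the suffix after R is empty, so FOLLOW(R) ⊇ FOLLOW(H) = {else}; in B->id else id R, the suffix after R is empty, so FOLLOW(R) ⊇ FOLLOW(B) = {$, else, false, id, if}; in G->else G if R, the suffix after R is empty, so FOLLOW(R) ⊇ FOLLOW(G) = {$, else, false, id, if}. Thus FOLLOW(R) = {$, else, false, id, if}.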